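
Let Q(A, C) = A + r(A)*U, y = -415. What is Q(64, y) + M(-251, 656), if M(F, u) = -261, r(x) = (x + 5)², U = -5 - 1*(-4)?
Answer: -4958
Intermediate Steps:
U = -1 (U = -5 + 4 = -1)
r(x) = (5 + x)²
Q(A, C) = A - (5 + A)² (Q(A, C) = A + (5 + A)²*(-1) = A - (5 + A)²)
Q(64, y) + M(-251, 656) = (64 - (5 + 64)²) - 261 = (64 - 1*69²) - 261 = (64 - 1*4761) - 261 = (64 - 4761) - 261 = -4697 - 261 = -4958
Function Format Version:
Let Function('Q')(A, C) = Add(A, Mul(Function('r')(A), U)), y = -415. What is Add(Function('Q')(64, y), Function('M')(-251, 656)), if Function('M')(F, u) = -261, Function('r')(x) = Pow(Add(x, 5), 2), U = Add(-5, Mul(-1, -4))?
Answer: -4958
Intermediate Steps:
U = -1 (U = Add(-5, 4) = -1)
Function('r')(x) = Pow(Add(5, x), 2)
Function('Q')(A, C) = Add(A, Mul(-1, Pow(Add(5, A), 2))) (Function('Q')(A, C) = Add(A, Mul(Pow(Add(5, A), 2), -1)) = Add(A, Mul(-1, Pow(Add(5, A), 2))))
Add(Function('Q')(64, y), Function('M')(-251, 656)) = Add(Add(64, Mul(-1, Pow(Add(5, 64), 2))), -261) = Add(Add(64, Mul(-1, Pow(69, 2))), -261) = Add(Add(64, Mul(-1, 4761)), -261) = Add(Add(64, -4761), -261) = Add(-4697, -261) = -4958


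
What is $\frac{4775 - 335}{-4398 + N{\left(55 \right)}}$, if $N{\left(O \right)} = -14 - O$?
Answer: $- \frac{1480}{1489} \approx -0.99396$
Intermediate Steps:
$\frac{4775 - 335}{-4398 + N{\left(55 \right)}} = \frac{4775 - 335}{-4398 - 69} = \frac{4440}{-4398 - 69} = \frac{4440}{-4467} = 4440 \left(- \frac{1}{4467}\right) = - \frac{1480}{1489}$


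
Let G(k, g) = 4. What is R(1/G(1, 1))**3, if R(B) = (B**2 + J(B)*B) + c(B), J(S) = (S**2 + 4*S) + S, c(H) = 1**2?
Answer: 704969/262144 ≈ 2.6892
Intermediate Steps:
c(H) = 1
J(S) = S**2 + 5*S
R(B) = 1 + B**2 + B**2*(5 + B) (R(B) = (B**2 + (B*(5 + B))*B) + 1 = (B**2 + B**2*(5 + B)) + 1 = 1 + B**2 + B**2*(5 + B))
R(1/G(1, 1))**3 = (1 + (1/4)**3 + 6*(1/4)**2)**3 = (1 + 1/64 + 6*(1/16))**3 = (1 + 1/64 + 3/8)**3 = (89/64)**3 = 704969/262144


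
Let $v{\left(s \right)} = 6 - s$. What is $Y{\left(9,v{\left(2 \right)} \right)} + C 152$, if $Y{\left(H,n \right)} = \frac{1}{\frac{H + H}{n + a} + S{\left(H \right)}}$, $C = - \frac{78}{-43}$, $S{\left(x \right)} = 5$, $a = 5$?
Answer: $\frac{83035}{301} \approx 275.86$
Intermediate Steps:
$C = \frac{78}{43}$ ($C = \left(-78\right) \left(- \frac{1}{43}\right) = \frac{78}{43} \approx 1.814$)
$Y{\left(H,n \right)} = \frac{1}{5 + \frac{2 H}{5 + n}}$ ($Y{\left(H,n \right)} = \frac{1}{\frac{H + H}{n + 5} + 5} = \frac{1}{\frac{2 H}{5 + n} + 5} = \frac{1}{5 + \frac{2 H}{5 + n}}$)
$Y{\left(9,v{\left(2 \right)} \right)} + C 152 = \frac{5 + \left(6 - 2\right)}{25 + 2 \cdot 9 + 5 \left(6 - 2\right)} + \frac{78}{43} \cdot 152 = \frac{5 + \left(6 - 2\right)}{25 + 18 + 5 \left(6 - 2\right)} + \frac{11856}{43} = \frac{5 + 4}{25 + 18 + 5 \cdot 4} + \frac{11856}{43} = \frac{1}{25 + 18 + 20} \cdot 9 + \frac{11856}{43} = \frac{1}{63} \cdot 9 + \frac{11856}{43} = \frac{1}{7} + \frac{11856}{43} = \frac{83035}{301}$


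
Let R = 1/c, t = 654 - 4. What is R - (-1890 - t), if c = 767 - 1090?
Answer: 820419/323 ≈ 2540.0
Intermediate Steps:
t = 650
c = -323
R = -1/323 (R = 1/(-323) = -1/323 ≈ -0.0030960)
R - (-1890 - t) = -1/323 - (-1890 - 1*650) = -1/323 - (-1890 - 650) = -1/323 - 1*(-2540) = -1/323 + 2540 = 820419/323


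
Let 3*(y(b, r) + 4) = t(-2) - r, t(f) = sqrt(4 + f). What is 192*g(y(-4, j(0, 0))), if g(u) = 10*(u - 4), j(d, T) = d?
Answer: -15360 + 640*sqrt(2) ≈ -14455.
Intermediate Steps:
y(b, r) = -4 - r/3 + sqrt(2)/3 (y(b, r) = -4 + (sqrt(4 - 2) - r)/3 = -4 + (sqrt(2) - r)/3 = -4 + (-r/3 + sqrt(2)/3) = -4 - r/3 + sqrt(2)/3)
g(u) = -40 + 10*u (g(u) = 10*(-4 + u) = -40 + 10*u)
192*g(y(-4, j(0, 0))) = 192*(-40 + 10*(-4 - 1/3*0 + sqrt(2)/3)) = 192*(-40 + 10*(-4 + 0 + sqrt(2)/3)) = 192*(-40 + 10*(-4 + sqrt(2)/3)) = 192*(-40 + (-40 + 10*sqrt(2)/3)) = 192*(-80 + 10*sqrt(2)/3) = -15360 + 640*sqrt(2)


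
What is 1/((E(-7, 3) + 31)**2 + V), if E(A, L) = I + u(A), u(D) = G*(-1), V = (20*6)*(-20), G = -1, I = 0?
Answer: -1/1376 ≈ -0.00072674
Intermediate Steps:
V = -2400 (V = 120*(-20) = -2400)
u(D) = 1 (u(D) = -1*(-1) = 1)
E(A, L) = 1 (E(A, L) = 0 + 1 = 1)
1/((E(-7, 3) + 31)**2 + V) = 1/((1 + 31)**2 - 2400) = 1/(32**2 - 2400) = 1/(1024 - 2400) = 1/(-1376) = -1/1376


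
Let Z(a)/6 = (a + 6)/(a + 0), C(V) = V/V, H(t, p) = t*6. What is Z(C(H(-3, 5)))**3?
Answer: 74088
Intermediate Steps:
H(t, p) = 6*t
C(V) = 1
Z(a) = 6*(6 + a)/a (Z(a) = 6*((a + 6)/(a + 0)) = 6*((6 + a)/a) = 6*(6 + a)/a)
Z(C(H(-3, 5)))**3 = (6 + 36/1)**3 = (6 + 36*1)**3 = (6 + 36)**3 = 42**3 = 74088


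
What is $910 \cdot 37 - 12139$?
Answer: $21531$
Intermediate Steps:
$910 \cdot 37 - 12139 = 33670 - 12139 = 21531$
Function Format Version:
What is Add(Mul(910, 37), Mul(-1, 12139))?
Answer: 21531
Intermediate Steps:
Add(Mul(910, 37), Mul(-1, 12139)) = Add(33670, -12139) = 21531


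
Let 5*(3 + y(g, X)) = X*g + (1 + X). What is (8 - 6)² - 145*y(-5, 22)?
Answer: 2962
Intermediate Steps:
y(g, X) = -14/5 + X/5 + X*g/5 (y(g, X) = -3 + (X*g + (1 + X))/5 = -3 + (1 + X + X*g)/5 = -3 + (⅕ + X/5 + X*g/5) = -14/5 + X/5 + X*g/5)
(8 - 6)² - 145*y(-5, 22) = (8 - 6)² - 145*(-14/5 + (⅕)*22 + (⅕)*22*(-5)) = 2² - 145*(-14/5 + 22/5 - 22) = 4 - 145*(-102/5) = 4 + 2958 = 2962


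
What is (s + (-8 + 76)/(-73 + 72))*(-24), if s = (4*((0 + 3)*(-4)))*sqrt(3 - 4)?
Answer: 1632 + 1152*I ≈ 1632.0 + 1152.0*I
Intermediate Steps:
s = -48*I (s = (4*(3*(-4)))*sqrt(-1) = (4*(-12))*I = -48*I ≈ -48.0*I)
(s + (-8 + 76)/(-73 + 72))*(-24) = (-48*I + (-8 + 76)/(-73 + 72))*(-24) = (-48*I + 68/(-1))*(-24) = (-48*I + 68*(-1))*(-24) = (-48*I - 68)*(-24) = (-68 - 48*I)*(-24) = 1632 + 1152*I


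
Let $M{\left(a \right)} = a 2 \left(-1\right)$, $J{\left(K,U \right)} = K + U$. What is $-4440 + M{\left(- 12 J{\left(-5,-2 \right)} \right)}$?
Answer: $-4608$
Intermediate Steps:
$M{\left(a \right)} = - 2 a$ ($M{\left(a \right)} = 2 a \left(-1\right) = - 2 a$)
$-4440 + M{\left(- 12 J{\left(-5,-2 \right)} \right)} = -4440 - 2 \left(- 12 \left(-5 - 2\right)\right) = -4440 - 2 \left(\left(-12\right) \left(-7\right)\right) = -4440 - 168 = -4608$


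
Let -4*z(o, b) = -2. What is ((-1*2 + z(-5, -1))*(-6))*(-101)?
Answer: -909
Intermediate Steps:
z(o, b) = ½ (z(o, b) = -¼*(-2) = ½)
((-1*2 + z(-5, -1))*(-6))*(-101) = ((-1*2 + ½)*(-6))*(-101) = ((-2 + ½)*(-6))*(-101) = -3/2*(-6)*(-101) = 9*(-101) = -909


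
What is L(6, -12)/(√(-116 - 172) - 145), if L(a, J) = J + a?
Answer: 870/21313 + 72*I*√2/21313 ≈ 0.04082 + 0.0047775*I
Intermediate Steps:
L(6, -12)/(√(-116 - 172) - 145) = (-12 + 6)/(√(-116 - 172) - 145) = -6/(√(-288) - 145) = -6/(12*I*√2 - 145) = -6/(-145 + 12*I*√2)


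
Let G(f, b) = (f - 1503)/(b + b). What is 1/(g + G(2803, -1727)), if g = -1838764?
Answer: -1727/3175546078 ≈ -5.4384e-7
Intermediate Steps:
G(f, b) = (-1503 + f)/(2*b) (G(f, b) = (-1503 + f)/((2*b)) = (-1503 + f)*(1/(2*b)) = (-1503 + f)/(2*b))
1/(g + G(2803, -1727)) = 1/(-1838764 + (½)*(-1503 + 2803)/(-1727)) = 1/(-1838764 + (½)*(-1/1727)*1300) = 1/(-1838764 - 650/1727) = 1/(-3175546078/1727) = -1727/3175546078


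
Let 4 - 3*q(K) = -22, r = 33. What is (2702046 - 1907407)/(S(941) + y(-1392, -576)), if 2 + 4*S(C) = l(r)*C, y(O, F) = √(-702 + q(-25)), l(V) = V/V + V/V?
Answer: 112044099/66478 - 794639*I*√390/166195 ≈ 1685.4 - 94.424*I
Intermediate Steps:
q(K) = 26/3 (q(K) = 4/3 - ⅓*(-22) = 4/3 + 22/3 = 26/3)
l(V) = 2 (l(V) = 1 + 1 = 2)
y(O, F) = 4*I*√390/3 (y(O, F) = √(-702 + 26/3) = √(-2080/3) = 4*I*√390/3)
S(C) = -½ + C/2 (S(C) = -½ + (2*C)/4 = -½ + C/2)
(2702046 - 1907407)/(S(941) + y(-1392, -576)) = (2702046 - 1907407)/((-½ + (½)*941) + 4*I*√390/3) = 794639/((-½ + 941/2) + 4*I*√390/3) = 794639/(470 + 4*I*√390/3)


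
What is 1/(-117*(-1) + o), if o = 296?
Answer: 1/413 ≈ 0.0024213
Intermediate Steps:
1/(-117*(-1) + o) = 1/(-117*(-1) + 296) = 1/(117 + 296) = 1/413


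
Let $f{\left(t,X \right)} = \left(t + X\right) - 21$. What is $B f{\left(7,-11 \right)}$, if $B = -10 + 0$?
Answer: $250$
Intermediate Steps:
$f{\left(t,X \right)} = -21 + X + t$ ($f{\left(t,X \right)} = \left(X + t\right) - 21 = -21 + X + t$)
$B = -10$
$B f{\left(7,-11 \right)} = - 10 \left(-21 - 11 + 7\right) = \left(-10\right) \left(-25\right) = 250$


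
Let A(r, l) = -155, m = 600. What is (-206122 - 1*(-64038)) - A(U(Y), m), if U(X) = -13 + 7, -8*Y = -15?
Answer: -141929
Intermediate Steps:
Y = 15/8 (Y = -1/8*(-15) = 15/8 ≈ 1.8750)
U(X) = -6
(-206122 - 1*(-64038)) - A(U(Y), m) = (-206122 - 1*(-64038)) - 1*(-155) = (-206122 + 64038) + 155 = -142084 + 155 = -141929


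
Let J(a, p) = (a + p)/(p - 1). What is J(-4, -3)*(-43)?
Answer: -301/4 ≈ -75.250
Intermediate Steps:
J(a, p) = (a + p)/(-1 + p)
J(-4, -3)*(-43) = ((-4 - 3)/(-1 - 3))*(-43) = (-7/(-4))*(-43) = -1/4*(-7)*(-43) = (7/4)*(-43) = -301/4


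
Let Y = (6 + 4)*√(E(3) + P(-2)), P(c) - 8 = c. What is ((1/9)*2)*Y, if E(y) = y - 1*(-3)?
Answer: 40*√3/9 ≈ 7.6980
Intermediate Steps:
P(c) = 8 + c
E(y) = 3 + y (E(y) = y + 3 = 3 + y)
Y = 20*√3 (Y = (6 + 4)*√((3 + 3) + (8 - 2)) = 10*√(6 + 6) = 10*√12 = 10*(2*√3) = 20*√3 ≈ 34.641)
((1/9)*2)*Y = ((1/9)*2)*(20*√3) = ((1*(⅑))*2)*(20*√3) = ((⅑)*2)*(20*√3) = 2*(20*√3)/9 = 40*√3/9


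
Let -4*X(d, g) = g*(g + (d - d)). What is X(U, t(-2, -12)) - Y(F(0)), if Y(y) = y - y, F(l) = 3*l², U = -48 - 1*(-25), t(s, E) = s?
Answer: -1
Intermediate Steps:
U = -23 (U = -48 + 25 = -23)
Y(y) = 0
X(d, g) = -g²/4 (X(d, g) = -g*(g + (d - d))/4 = -g*(g + 0)/4 = -g*g/4 = -g²/4)
X(U, t(-2, -12)) - Y(F(0)) = -¼*(-2)² - 1*0 = -¼*4 + 0 = -1 + 0 = -1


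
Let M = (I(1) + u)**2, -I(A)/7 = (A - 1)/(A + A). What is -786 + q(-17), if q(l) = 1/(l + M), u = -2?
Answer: -10219/13 ≈ -786.08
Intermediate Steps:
I(A) = -7*(-1 + A)/(2*A) (I(A) = -7*(A - 1)/(A + A) = -7*(-1 + A)/(2*A))
M = 4 (M = ((7/2)*(1 - 1*1)/1 - 2)**2 = ((7/2)*1*(1 - 1) - 2)**2 = ((7/2)*1*0 - 2)**2 = (0 - 2)**2 = (-2)**2 = 4)
q(l) = 1/(4 + l) (q(l) = 1/(l + 4) = 1/(4 + l))
-786 + q(-17) = -786 + 1/(4 - 17) = -786 + 1/(-13) = -786 - 1/13 = -10219/13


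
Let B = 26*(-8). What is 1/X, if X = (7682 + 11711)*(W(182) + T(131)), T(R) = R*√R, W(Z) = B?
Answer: 208/42758210011 + 131*√131/42758210011 ≈ 3.9931e-8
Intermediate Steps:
B = -208
W(Z) = -208
T(R) = R^(3/2)
X = -4033744 + 2540483*√131 (X = (7682 + 11711)*(-208 + 131^(3/2)) = 19393*(-208 + 131*√131) = -4033744 + 2540483*√131 ≈ 2.5043e+7)
1/X = 1/(-4033744 + 2540483*√131)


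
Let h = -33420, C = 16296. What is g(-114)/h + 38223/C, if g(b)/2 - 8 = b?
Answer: 106738951/45384360 ≈ 2.3519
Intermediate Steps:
g(b) = 16 + 2*b
g(-114)/h + 38223/C = (16 + 2*(-114))/(-33420) + 38223/16296 = (16 - 228)*(-1/33420) + 38223*(1/16296) = -212*(-1/33420) + 12741/5432 = 53/8355 + 12741/5432 = 106738951/45384360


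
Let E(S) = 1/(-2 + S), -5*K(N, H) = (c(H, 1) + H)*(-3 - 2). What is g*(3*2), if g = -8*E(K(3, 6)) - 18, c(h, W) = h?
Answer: -564/5 ≈ -112.80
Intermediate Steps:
K(N, H) = 2*H (K(N, H) = -(H + H)*(-3 - 2)/5 = -2*H*(-5)/5 = -(-2)*H = 2*H)
g = -94/5 (g = -8/(-2 + 2*6) - 18 = -8/(-2 + 12) - 18 = -8/10 - 18 = -8*⅒ - 18 = -⅘ - 18 = -94/5 ≈ -18.800)
g*(3*2) = -282*2/5 = -94/5*6 = -564/5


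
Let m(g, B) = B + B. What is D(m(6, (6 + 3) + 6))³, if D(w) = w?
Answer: 27000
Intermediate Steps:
m(g, B) = 2*B
D(m(6, (6 + 3) + 6))³ = (2*((6 + 3) + 6))³ = (2*(9 + 6))³ = (2*15)³ = 30³ = 27000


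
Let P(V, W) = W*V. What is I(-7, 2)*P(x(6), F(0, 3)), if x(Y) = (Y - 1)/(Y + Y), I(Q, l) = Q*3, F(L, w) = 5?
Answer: -175/4 ≈ -43.750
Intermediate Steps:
I(Q, l) = 3*Q
x(Y) = (-1 + Y)/(2*Y) (x(Y) = (-1 + Y)/((2*Y)) = (-1 + Y)*(1/(2*Y)) = (-1 + Y)/(2*Y))
P(V, W) = V*W
I(-7, 2)*P(x(6), F(0, 3)) = (3*(-7))*(((½)*(-1 + 6)/6)*5) = -21*(½)*(⅙)*5*5 = -35*5/4 = -21*25/12 = -175/4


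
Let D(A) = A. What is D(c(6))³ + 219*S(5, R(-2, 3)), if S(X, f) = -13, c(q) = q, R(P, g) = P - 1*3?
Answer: -2631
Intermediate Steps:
R(P, g) = -3 + P (R(P, g) = P - 3 = -3 + P)
D(c(6))³ + 219*S(5, R(-2, 3)) = 6³ + 219*(-13) = 216 - 2847 = -2631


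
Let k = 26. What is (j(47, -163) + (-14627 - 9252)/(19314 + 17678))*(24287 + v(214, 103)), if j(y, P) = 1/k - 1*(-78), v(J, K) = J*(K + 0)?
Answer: 1724270729853/480896 ≈ 3.5855e+6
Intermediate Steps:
v(J, K) = J*K
j(y, P) = 2029/26 (j(y, P) = 1/26 - 1*(-78) = 1/26 + 78 = 2029/26)
(j(47, -163) + (-14627 - 9252)/(19314 + 17678))*(24287 + v(214, 103)) = (2029/26 + (-14627 - 9252)/(19314 + 17678))*(24287 + 214*103) = (2029/26 - 23879/36992)*(24287 + 22042) = (2029/26 - 23879*1/36992)*46329 = (2029/26 - 23879/36992)*46329 = (37217957/480896)*46329 = 1724270729853/480896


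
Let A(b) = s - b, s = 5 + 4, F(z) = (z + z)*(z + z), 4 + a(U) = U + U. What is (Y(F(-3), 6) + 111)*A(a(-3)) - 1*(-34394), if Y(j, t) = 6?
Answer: 36617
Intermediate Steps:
a(U) = -4 + 2*U (a(U) = -4 + (U + U) = -4 + 2*U)
F(z) = 4*z² (F(z) = (2*z)*(2*z) = 4*z²)
s = 9
A(b) = 9 - b
(Y(F(-3), 6) + 111)*A(a(-3)) - 1*(-34394) = (6 + 111)*(9 - (-4 + 2*(-3))) - 1*(-34394) = 117*(9 - (-4 - 6)) + 34394 = 117*(9 - 1*(-10)) + 34394 = 117*(9 + 10) + 34394 = 117*19 + 34394 = 2223 + 34394 = 36617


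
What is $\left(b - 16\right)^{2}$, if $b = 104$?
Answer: $7744$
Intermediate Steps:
$\left(b - 16\right)^{2} = \left(104 - 16\right)^{2} = 88^{2} = 7744$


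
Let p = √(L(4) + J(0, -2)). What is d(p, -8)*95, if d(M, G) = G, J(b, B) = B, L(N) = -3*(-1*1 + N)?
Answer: -760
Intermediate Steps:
L(N) = 3 - 3*N (L(N) = -3*(-1 + N) = 3 - 3*N)
p = I*√11 (p = √((3 - 3*4) - 2) = √((3 - 12) - 2) = √(-9 - 2) = √(-11) = I*√11 ≈ 3.3166*I)
d(p, -8)*95 = -8*95 = -760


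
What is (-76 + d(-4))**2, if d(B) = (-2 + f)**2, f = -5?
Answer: 729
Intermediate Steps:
d(B) = 49 (d(B) = (-2 - 5)**2 = (-7)**2 = 49)
(-76 + d(-4))**2 = (-76 + 49)**2 = (-27)**2 = 729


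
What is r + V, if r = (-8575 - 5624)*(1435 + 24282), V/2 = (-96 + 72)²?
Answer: -365154531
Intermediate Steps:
V = 1152 (V = 2*(-96 + 72)² = 2*(-24)² = 2*576 = 1152)
r = -365155683 (r = -14199*25717 = -365155683)
r + V = -365155683 + 1152 = -365154531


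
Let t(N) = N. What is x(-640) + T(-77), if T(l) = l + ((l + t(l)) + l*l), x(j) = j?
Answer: 5058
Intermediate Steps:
T(l) = l**2 + 3*l (T(l) = l + ((l + l) + l*l) = l + (2*l + l**2) = l + (l**2 + 2*l) = l**2 + 3*l)
x(-640) + T(-77) = -640 - 77*(3 - 77) = -640 - 77*(-74) = -640 + 5698 = 5058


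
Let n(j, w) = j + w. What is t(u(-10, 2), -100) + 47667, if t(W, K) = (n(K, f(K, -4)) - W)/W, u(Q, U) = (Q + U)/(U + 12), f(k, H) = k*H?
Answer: 47141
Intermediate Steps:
f(k, H) = H*k
u(Q, U) = (Q + U)/(12 + U)
t(W, K) = (-W - 3*K)/W (t(W, K) = ((K - 4*K) - W)/W = (-3*K - W)/W = (-W - 3*K)/W)
t(u(-10, 2), -100) + 47667 = (-(-10 + 2)/(12 + 2) - 3*(-100))/(((-10 + 2)/(12 + 2))) + 47667 = (-(-8)/14 + 300)/((-8/14)) + 47667 = (-(-8)/14 + 300)/(((1/14)*(-8))) + 47667 = (-1*(-4/7) + 300)/(-4/7) + 47667 = -7*(4/7 + 300)/4 + 47667 = -7/4*2104/7 + 47667 = -526 + 47667 = 47141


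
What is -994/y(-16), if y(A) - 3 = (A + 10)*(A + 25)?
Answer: 994/51 ≈ 19.490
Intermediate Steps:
y(A) = 3 + (10 + A)*(25 + A) (y(A) = 3 + (A + 10)*(A + 25) = 3 + (10 + A)*(25 + A))
-994/y(-16) = -994/(253 + (-16)² + 35*(-16)) = -994/(253 + 256 - 560) = -994/(-51) = -994*(-1/51) = 994/51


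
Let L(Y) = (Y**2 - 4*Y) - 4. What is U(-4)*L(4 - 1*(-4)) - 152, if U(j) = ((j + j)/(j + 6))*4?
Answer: -600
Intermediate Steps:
L(Y) = -4 + Y**2 - 4*Y
U(j) = 8*j/(6 + j) (U(j) = ((2*j)/(6 + j))*4 = (2*j/(6 + j))*4 = 8*j/(6 + j))
U(-4)*L(4 - 1*(-4)) - 152 = (8*(-4)/(6 - 4))*(-4 + (4 - 1*(-4))**2 - 4*(4 - 1*(-4))) - 152 = (8*(-4)/2)*(-4 + (4 + 4)**2 - 4*(4 + 4)) - 152 = (8*(-4)*(1/2))*(-4 + 8**2 - 4*8) - 152 = -16*(-4 + 64 - 32) - 152 = -16*28 - 152 = -448 - 152 = -600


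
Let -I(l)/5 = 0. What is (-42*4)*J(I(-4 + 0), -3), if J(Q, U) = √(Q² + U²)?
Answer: -504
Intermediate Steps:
I(l) = 0 (I(l) = -5*0 = 0)
(-42*4)*J(I(-4 + 0), -3) = (-42*4)*√(0² + (-3)²) = -168*√(0 + 9) = -168*√9 = -168*3 = -504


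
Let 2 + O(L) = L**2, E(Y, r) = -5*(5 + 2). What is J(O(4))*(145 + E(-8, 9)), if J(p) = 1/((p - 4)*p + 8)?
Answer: 55/74 ≈ 0.74324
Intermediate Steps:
E(Y, r) = -35 (E(Y, r) = -5*7 = -35)
O(L) = -2 + L**2
J(p) = 1/(8 + p*(-4 + p)) (J(p) = 1/((-4 + p)*p + 8) = 1/(p*(-4 + p) + 8) = 1/(8 + p*(-4 + p)))
J(O(4))*(145 + E(-8, 9)) = (145 - 35)/(8 + (-2 + 4**2)**2 - 4*(-2 + 4**2)) = 110/(8 + (-2 + 16)**2 - 4*(-2 + 16)) = 110/(8 + 14**2 - 4*14) = 110/(8 + 196 - 56) = 110/148 = (1/148)*110 = 55/74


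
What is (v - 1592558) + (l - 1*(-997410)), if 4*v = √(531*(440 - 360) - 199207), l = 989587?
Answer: 394439 + I*√156727/4 ≈ 3.9444e+5 + 98.972*I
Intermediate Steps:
v = I*√156727/4 (v = √(531*(440 - 360) - 199207)/4 = √(531*80 - 199207)/4 = √(42480 - 199207)/4 = √(-156727)/4 = (I*√156727)/4 = I*√156727/4 ≈ 98.972*I)
(v - 1592558) + (l - 1*(-997410)) = (I*√156727/4 - 1592558) + (989587 - 1*(-997410)) = (-1592558 + I*√156727/4) + (989587 + 997410) = (-1592558 + I*√156727/4) + 1986997 = 394439 + I*√156727/4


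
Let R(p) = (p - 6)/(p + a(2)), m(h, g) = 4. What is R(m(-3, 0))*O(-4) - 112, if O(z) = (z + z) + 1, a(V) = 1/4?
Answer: -1848/17 ≈ -108.71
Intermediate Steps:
a(V) = 1/4
R(p) = (-6 + p)/(1/4 + p) (R(p) = (p - 6)/(p + 1/4) = (-6 + p)/(1/4 + p))
O(z) = 1 + 2*z (O(z) = 2*z + 1 = 1 + 2*z)
R(m(-3, 0))*O(-4) - 112 = (4*(-6 + 4)/(1 + 4*4))*(1 + 2*(-4)) - 112 = (4*(-2)/(1 + 16))*(1 - 8) - 112 = (4*(-2)/17)*(-7) - 112 = (4*(1/17)*(-2))*(-7) - 112 = -8/17*(-7) - 112 = 56/17 - 112 = -1848/17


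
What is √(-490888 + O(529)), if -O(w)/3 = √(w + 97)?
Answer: √(-490888 - 3*√626) ≈ 700.69*I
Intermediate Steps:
O(w) = -3*√(97 + w) (O(w) = -3*√(w + 97) = -3*√(97 + w))
√(-490888 + O(529)) = √(-490888 - 3*√(97 + 529)) = √(-490888 - 3*√626)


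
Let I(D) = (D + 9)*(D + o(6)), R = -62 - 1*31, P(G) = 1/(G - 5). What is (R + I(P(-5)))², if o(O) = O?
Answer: 16394401/10000 ≈ 1639.4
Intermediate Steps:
P(G) = 1/(-5 + G)
R = -93 (R = -62 - 31 = -93)
I(D) = (6 + D)*(9 + D) (I(D) = (D + 9)*(D + 6) = (9 + D)*(6 + D) = (6 + D)*(9 + D))
(R + I(P(-5)))² = (-93 + (54 + (1/(-5 - 5))² + 15/(-5 - 5)))² = (-93 + (54 + (1/(-10))² + 15/(-10)))² = (-93 + (54 + (-⅒)² + 15*(-⅒)))² = (-93 + (54 + 1/100 - 3/2))² = (-93 + 5251/100)² = (-4049/100)² = 16394401/10000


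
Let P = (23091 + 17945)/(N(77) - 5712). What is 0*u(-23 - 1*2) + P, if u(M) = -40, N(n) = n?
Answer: -41036/5635 ≈ -7.2823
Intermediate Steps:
P = -41036/5635 (P = (23091 + 17945)/(77 - 5712) = 41036/(-5635) = 41036*(-1/5635) = -41036/5635 ≈ -7.2823)
0*u(-23 - 1*2) + P = 0*(-40) - 41036/5635 = 0 - 41036/5635 = -41036/5635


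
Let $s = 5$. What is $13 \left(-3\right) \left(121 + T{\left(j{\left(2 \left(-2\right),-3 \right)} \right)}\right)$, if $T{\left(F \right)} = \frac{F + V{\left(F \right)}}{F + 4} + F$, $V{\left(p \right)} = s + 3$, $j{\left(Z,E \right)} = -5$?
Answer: $-4407$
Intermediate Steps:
$V{\left(p \right)} = 8$ ($V{\left(p \right)} = 5 + 3 = 8$)
$T{\left(F \right)} = F + \frac{8 + F}{4 + F}$ ($T{\left(F \right)} = \frac{F + 8}{F + 4} + F = \frac{8 + F}{4 + F} + F = F + \frac{8 + F}{4 + F}$)
$13 \left(-3\right) \left(121 + T{\left(j{\left(2 \left(-2\right),-3 \right)} \right)}\right) = 13 \left(-3\right) \left(121 + \frac{8 + \left(-5\right)^{2} + 5 \left(-5\right)}{4 - 5}\right) = - 39 \left(121 + \frac{8 + 25 - 25}{-1}\right) = - 39 \left(121 - 8\right) = \left(-39\right) 113 = -4407$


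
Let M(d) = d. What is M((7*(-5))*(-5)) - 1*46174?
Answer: -45999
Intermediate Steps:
M((7*(-5))*(-5)) - 1*46174 = (7*(-5))*(-5) - 1*46174 = -35*(-5) - 46174 = 175 - 46174 = -45999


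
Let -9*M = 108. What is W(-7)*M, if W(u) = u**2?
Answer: -588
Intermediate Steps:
M = -12 (M = -1/9*108 = -12)
W(-7)*M = (-7)**2*(-12) = 49*(-12) = -588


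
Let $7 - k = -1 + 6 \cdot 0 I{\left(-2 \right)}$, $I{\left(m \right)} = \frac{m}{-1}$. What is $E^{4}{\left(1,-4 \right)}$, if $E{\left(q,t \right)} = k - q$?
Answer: $2401$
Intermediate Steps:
$I{\left(m \right)} = - m$ ($I{\left(m \right)} = m \left(-1\right) = - m$)
$k = 8$ ($k = 7 - \left(-1 + 6 \cdot 0 \left(\left(-1\right) \left(-2\right)\right)\right) = 7 - \left(-1 + 0 \cdot 2\right) = 7 - \left(-1 + 0\right) = 7 - -1 = 7 + 1 = 8$)
$E{\left(q,t \right)} = 8 - q$
$E^{4}{\left(1,-4 \right)} = \left(8 - 1\right)^{4} = 7^{4} = 2401$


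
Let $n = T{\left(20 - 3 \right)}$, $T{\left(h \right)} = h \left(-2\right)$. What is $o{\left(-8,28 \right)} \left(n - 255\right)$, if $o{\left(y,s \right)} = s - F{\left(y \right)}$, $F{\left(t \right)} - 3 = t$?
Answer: $-9537$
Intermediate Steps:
$T{\left(h \right)} = - 2 h$
$F{\left(t \right)} = 3 + t$
$n = -34$ ($n = - 2 \left(20 - 3\right) = \left(-2\right) 17 = -34$)
$o{\left(y,s \right)} = -3 + s - y$ ($o{\left(y,s \right)} = s - \left(3 + y\right) = -3 + s - y$)
$o{\left(-8,28 \right)} \left(n - 255\right) = \left(-3 + 28 - -8\right) \left(-34 - 255\right) = \left(-3 + 28 + 8\right) \left(-289\right) = 33 \left(-289\right) = -9537$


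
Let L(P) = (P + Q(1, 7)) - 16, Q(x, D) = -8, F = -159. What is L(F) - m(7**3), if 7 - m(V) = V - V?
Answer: -190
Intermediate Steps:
L(P) = -24 + P (L(P) = (P - 8) - 16 = (-8 + P) - 16 = -24 + P)
m(V) = 7 (m(V) = 7 - (V - V) = 7 - 1*0 = 7 + 0 = 7)
L(F) - m(7**3) = (-24 - 159) - 1*7 = -183 - 7 = -190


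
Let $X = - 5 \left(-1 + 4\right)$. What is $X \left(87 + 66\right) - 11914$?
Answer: $-14209$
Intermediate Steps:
$X = -15$ ($X = \left(-5\right) 3 = -15$)
$X \left(87 + 66\right) - 11914 = - 15 \left(87 + 66\right) - 11914 = \left(-15\right) 153 - 11914 = -2295 - 11914 = -14209$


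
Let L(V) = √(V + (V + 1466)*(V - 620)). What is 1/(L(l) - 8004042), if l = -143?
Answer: -4002021/32032344673678 - I*√252398/32032344673678 ≈ -1.2494e-7 - 1.5684e-11*I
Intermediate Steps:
L(V) = √(V + (-620 + V)*(1466 + V)) (L(V) = √(V + (1466 + V)*(-620 + V)) = √(V + (-620 + V)*(1466 + V)))
1/(L(l) - 8004042) = 1/(√(-908920 + (-143)² + 847*(-143)) - 8004042) = 1/(√(-908920 + 20449 - 121121) - 8004042) = 1/(√(-1009592) - 8004042) = 1/(2*I*√252398 - 8004042) = 1/(-8004042 + 2*I*√252398)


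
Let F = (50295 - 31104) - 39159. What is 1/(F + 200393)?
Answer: 1/180425 ≈ 5.5425e-6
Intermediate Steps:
F = -19968 (F = 19191 - 39159 = -19968)
1/(F + 200393) = 1/(-19968 + 200393) = 1/180425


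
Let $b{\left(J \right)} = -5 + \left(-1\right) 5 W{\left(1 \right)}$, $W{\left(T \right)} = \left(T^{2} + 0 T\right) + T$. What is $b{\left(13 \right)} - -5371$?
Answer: $5356$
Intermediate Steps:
$W{\left(T \right)} = T + T^{2}$ ($W{\left(T \right)} = \left(T^{2} + 0\right) + T = T^{2} + T = T + T^{2}$)
$b{\left(J \right)} = -15$ ($b{\left(J \right)} = -5 + \left(-1\right) 5 \cdot 1 \left(1 + 1\right) = -5 - 5 \cdot 1 \cdot 2 = -5 - 10 = -15$)
$b{\left(13 \right)} - -5371 = -15 - -5371 = -15 + 5371 = 5356$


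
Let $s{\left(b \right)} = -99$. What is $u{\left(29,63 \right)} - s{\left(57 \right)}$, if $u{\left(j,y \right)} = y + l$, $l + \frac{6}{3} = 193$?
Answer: $353$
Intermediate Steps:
$l = 191$ ($l = -2 + 193 = 191$)
$u{\left(j,y \right)} = 191 + y$ ($u{\left(j,y \right)} = y + 191 = 191 + y$)
$u{\left(29,63 \right)} - s{\left(57 \right)} = \left(191 + 63\right) - -99 = 254 + 99 = 353$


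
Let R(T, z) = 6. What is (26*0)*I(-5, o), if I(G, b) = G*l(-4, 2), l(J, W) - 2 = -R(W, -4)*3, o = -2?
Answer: 0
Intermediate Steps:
l(J, W) = -16 (l(J, W) = 2 - 1*6*3 = 2 - 6*3 = 2 - 18 = -16)
I(G, b) = -16*G (I(G, b) = G*(-16) = -16*G)
(26*0)*I(-5, o) = (26*0)*(-16*(-5)) = 0*80 = 0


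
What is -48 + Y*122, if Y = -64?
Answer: -7856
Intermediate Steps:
-48 + Y*122 = -48 - 64*122 = -48 - 7808 = -7856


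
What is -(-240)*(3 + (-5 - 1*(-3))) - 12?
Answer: 228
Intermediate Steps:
-(-240)*(3 + (-5 - 1*(-3))) - 12 = -(-240)*(3 + (-5 + 3)) - 12 = -(-240)*(3 - 2) - 12 = -(-240) - 12 = -120*(-2) - 12 = 240 - 12 = 228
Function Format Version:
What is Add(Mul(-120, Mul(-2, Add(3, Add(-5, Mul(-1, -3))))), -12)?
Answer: 228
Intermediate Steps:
Add(Mul(-120, Mul(-2, Add(3, Add(-5, Mul(-1, -3))))), -12) = Add(Mul(-120, Mul(-2, Add(3, Add(-5, 3)))), -12) = Add(Mul(-120, Mul(-2, Add(3, -2))), -12) = Add(Mul(-120, Mul(-2, 1)), -12) = Add(Mul(-120, -2), -12) = Add(240, -12) = 228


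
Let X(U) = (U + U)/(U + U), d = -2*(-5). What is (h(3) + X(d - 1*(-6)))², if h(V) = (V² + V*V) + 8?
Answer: 729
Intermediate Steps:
d = 10
X(U) = 1 (X(U) = (2*U)/((2*U)) = (2*U)*(1/(2*U)) = 1)
h(V) = 8 + 2*V² (h(V) = (V² + V²) + 8 = 2*V² + 8 = 8 + 2*V²)
(h(3) + X(d - 1*(-6)))² = ((8 + 2*3²) + 1)² = ((8 + 2*9) + 1)² = ((8 + 18) + 1)² = (26 + 1)² = 27² = 729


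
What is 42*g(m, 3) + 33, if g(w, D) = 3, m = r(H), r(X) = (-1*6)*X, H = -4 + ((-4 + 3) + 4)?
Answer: 159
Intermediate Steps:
H = -1 (H = -4 + (-1 + 4) = -4 + 3 = -1)
r(X) = -6*X
m = 6 (m = -6*(-1) = 6)
42*g(m, 3) + 33 = 42*3 + 33 = 126 + 33 = 159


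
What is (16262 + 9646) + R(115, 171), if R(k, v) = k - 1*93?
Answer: 25930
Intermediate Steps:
R(k, v) = -93 + k (R(k, v) = k - 93 = -93 + k)
(16262 + 9646) + R(115, 171) = (16262 + 9646) + (-93 + 115) = 25908 + 22 = 25930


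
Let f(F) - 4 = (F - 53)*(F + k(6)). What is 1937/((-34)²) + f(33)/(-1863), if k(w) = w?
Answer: 4505687/2153628 ≈ 2.0921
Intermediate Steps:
f(F) = 4 + (-53 + F)*(6 + F) (f(F) = 4 + (F - 53)*(F + 6) = 4 + (-53 + F)*(6 + F))
1937/((-34)²) + f(33)/(-1863) = 1937/((-34)²) + (-314 + 33² - 47*33)/(-1863) = 1937/1156 + (-314 + 1089 - 1551)*(-1/1863) = 1937*(1/1156) - 776*(-1/1863) = 1937/1156 + 776/1863 = 4505687/2153628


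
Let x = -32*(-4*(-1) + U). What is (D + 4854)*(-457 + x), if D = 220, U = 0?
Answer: -2968290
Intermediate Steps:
x = -128 (x = -32*(-4*(-1) + 0) = -32*(4 + 0) = -32*4 = -128)
(D + 4854)*(-457 + x) = (220 + 4854)*(-457 - 128) = 5074*(-585) = -2968290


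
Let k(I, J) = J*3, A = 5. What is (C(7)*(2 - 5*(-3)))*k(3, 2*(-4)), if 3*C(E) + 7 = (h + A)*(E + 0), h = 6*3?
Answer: -20944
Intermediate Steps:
k(I, J) = 3*J
h = 18
C(E) = -7/3 + 23*E/3 (C(E) = -7/3 + ((18 + 5)*(E + 0))/3 = -7/3 + (23*E)/3 = -7/3 + 23*E/3)
(C(7)*(2 - 5*(-3)))*k(3, 2*(-4)) = ((-7/3 + (23/3)*7)*(2 - 5*(-3)))*(3*(2*(-4))) = ((-7/3 + 161/3)*(2 + 15))*(3*(-8)) = ((154/3)*17)*(-24) = (2618/3)*(-24) = -20944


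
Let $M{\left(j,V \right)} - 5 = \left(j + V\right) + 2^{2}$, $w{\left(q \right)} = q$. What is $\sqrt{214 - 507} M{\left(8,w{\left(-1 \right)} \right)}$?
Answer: $16 i \sqrt{293} \approx 273.88 i$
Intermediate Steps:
$M{\left(j,V \right)} = 9 + V + j$ ($M{\left(j,V \right)} = 5 + \left(\left(j + V\right) + 2^{2}\right) = 5 + \left(\left(V + j\right) + 4\right) = 5 + \left(4 + V + j\right) = 9 + V + j$)
$\sqrt{214 - 507} M{\left(8,w{\left(-1 \right)} \right)} = \sqrt{214 - 507} \left(9 - 1 + 8\right) = \sqrt{-293} \cdot 16 = i \sqrt{293} \cdot 16 = 16 i \sqrt{293}$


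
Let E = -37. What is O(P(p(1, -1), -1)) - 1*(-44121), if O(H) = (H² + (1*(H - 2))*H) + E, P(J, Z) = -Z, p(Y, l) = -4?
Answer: 44084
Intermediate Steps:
O(H) = -37 + H² + H*(-2 + H) (O(H) = (H² + (1*(H - 2))*H) - 37 = (H² + (1*(-2 + H))*H) - 37 = (H² + (-2 + H)*H) - 37 = (H² + H*(-2 + H)) - 37 = -37 + H² + H*(-2 + H))
O(P(p(1, -1), -1)) - 1*(-44121) = (-37 - (-2)*(-1) + 2*(-1*(-1))²) - 1*(-44121) = (-37 - 2*1 + 2*1²) + 44121 = (-37 - 2 + 2*1) + 44121 = (-37 - 2 + 2) + 44121 = -37 + 44121 = 44084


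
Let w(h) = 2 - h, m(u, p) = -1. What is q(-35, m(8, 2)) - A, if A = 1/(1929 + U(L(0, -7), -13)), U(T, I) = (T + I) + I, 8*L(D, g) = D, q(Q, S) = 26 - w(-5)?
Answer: 36156/1903 ≈ 18.999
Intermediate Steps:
q(Q, S) = 19 (q(Q, S) = 26 - (2 - 1*(-5)) = 26 - (2 + 5) = 26 - 1*7 = 26 - 7 = 19)
L(D, g) = D/8
U(T, I) = T + 2*I (U(T, I) = (I + T) + I = T + 2*I)
A = 1/1903 (A = 1/(1929 + ((⅛)*0 + 2*(-13))) = 1/(1929 + (0 - 26)) = 1/(1929 - 26) = 1/1903 ≈ 0.00052549)
q(-35, m(8, 2)) - A = 19 - 1*1/1903 = 19 - 1/1903 = 36156/1903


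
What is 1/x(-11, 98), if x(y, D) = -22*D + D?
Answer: -1/2058 ≈ -0.00048591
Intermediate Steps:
x(y, D) = -21*D
1/x(-11, 98) = 1/(-21*98) = 1/(-2058) = -1/2058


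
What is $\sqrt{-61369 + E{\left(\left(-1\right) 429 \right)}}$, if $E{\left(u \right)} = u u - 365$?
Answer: $\sqrt{122307} \approx 349.72$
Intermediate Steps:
$E{\left(u \right)} = -365 + u^{2}$ ($E{\left(u \right)} = u^{2} - 365 = -365 + u^{2}$)
$\sqrt{-61369 + E{\left(\left(-1\right) 429 \right)}} = \sqrt{-61369 - \left(365 - \left(\left(-1\right) 429\right)^{2}\right)} = \sqrt{-61369 - \left(365 - \left(-429\right)^{2}\right)} = \sqrt{-61369 + \left(-365 + 184041\right)} = \sqrt{-61369 + 183676} = \sqrt{122307}$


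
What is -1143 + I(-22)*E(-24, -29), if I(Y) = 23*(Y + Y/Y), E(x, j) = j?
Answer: 12864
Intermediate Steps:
I(Y) = 23 + 23*Y (I(Y) = 23*(Y + 1) = 23*(1 + Y) = 23 + 23*Y)
-1143 + I(-22)*E(-24, -29) = -1143 + (23 + 23*(-22))*(-29) = -1143 + (23 - 506)*(-29) = -1143 - 483*(-29) = -1143 + 14007 = 12864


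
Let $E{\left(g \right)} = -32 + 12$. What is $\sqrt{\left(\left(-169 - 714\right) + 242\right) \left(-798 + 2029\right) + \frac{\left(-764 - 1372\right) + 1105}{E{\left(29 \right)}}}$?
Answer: $\frac{i \sqrt{78901945}}{10} \approx 888.27 i$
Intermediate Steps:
$E{\left(g \right)} = -20$
$\sqrt{\left(\left(-169 - 714\right) + 242\right) \left(-798 + 2029\right) + \frac{\left(-764 - 1372\right) + 1105}{E{\left(29 \right)}}} = \sqrt{\left(\left(-169 - 714\right) + 242\right) \left(-798 + 2029\right) + \frac{\left(-764 - 1372\right) + 1105}{-20}} = \sqrt{\left(-883 + 242\right) 1231 + \left(-2136 + 1105\right) \left(- \frac{1}{20}\right)} = \sqrt{\left(-641\right) 1231 - - \frac{1031}{20}} = \sqrt{-789071 + \frac{1031}{20}} = \sqrt{- \frac{15780389}{20}} = \frac{i \sqrt{78901945}}{10}$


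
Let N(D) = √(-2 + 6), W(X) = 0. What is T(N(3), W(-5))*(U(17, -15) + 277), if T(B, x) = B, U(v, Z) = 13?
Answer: 580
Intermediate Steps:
N(D) = 2 (N(D) = √4 = 2)
T(N(3), W(-5))*(U(17, -15) + 277) = 2*(13 + 277) = 2*290 = 580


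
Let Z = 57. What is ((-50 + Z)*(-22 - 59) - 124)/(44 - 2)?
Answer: -691/42 ≈ -16.452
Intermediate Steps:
((-50 + Z)*(-22 - 59) - 124)/(44 - 2) = ((-50 + 57)*(-22 - 59) - 124)/(44 - 2) = (7*(-81) - 124)/42 = (-567 - 124)*(1/42) = -691*1/42 = -691/42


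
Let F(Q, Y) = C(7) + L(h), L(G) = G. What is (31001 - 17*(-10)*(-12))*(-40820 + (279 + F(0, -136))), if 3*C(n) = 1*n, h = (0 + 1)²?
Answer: -3522034093/3 ≈ -1.1740e+9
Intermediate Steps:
h = 1 (h = 1² = 1)
C(n) = n/3 (C(n) = (1*n)/3 = n/3)
F(Q, Y) = 10/3 (F(Q, Y) = (⅓)*7 + 1 = 7/3 + 1 = 10/3)
(31001 - 17*(-10)*(-12))*(-40820 + (279 + F(0, -136))) = (31001 - 17*(-10)*(-12))*(-40820 + (279 + 10/3)) = (31001 + 170*(-12))*(-40820 + 847/3) = (31001 - 2040)*(-121613/3) = 28961*(-121613/3) = -3522034093/3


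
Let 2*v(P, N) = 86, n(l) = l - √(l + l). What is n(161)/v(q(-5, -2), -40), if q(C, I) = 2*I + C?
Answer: 161/43 - √322/43 ≈ 3.3269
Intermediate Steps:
n(l) = l - √2*√l (n(l) = l - √(2*l) = l - √2*√l)
q(C, I) = C + 2*I
v(P, N) = 43 (v(P, N) = (½)*86 = 43)
n(161)/v(q(-5, -2), -40) = (161 - √2*√161)/43 = (161 - √322)*(1/43) = 161/43 - √322/43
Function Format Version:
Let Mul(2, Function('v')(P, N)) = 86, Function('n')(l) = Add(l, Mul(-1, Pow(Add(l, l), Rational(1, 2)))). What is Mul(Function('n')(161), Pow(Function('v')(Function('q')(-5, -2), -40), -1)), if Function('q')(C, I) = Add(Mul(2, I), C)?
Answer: Add(Rational(161, 43), Mul(Rational(-1, 43), Pow(322, Rational(1, 2)))) ≈ 3.3269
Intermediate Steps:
Function('n')(l) = Add(l, Mul(-1, Pow(2, Rational(1, 2)), Pow(l, Rational(1, 2)))) (Function('n')(l) = Add(l, Mul(-1, Pow(Mul(2, l), Rational(1, 2)))) = Add(l, Mul(-1, Mul(Pow(2, Rational(1, 2)), Pow(l, Rational(1, 2))))) = Add(l, Mul(-1, Pow(2, Rational(1, 2)), Pow(l, Rational(1, 2)))))
Function('q')(C, I) = Add(C, Mul(2, I))
Function('v')(P, N) = 43 (Function('v')(P, N) = Mul(Rational(1, 2), 86) = 43)
Mul(Function('n')(161), Pow(Function('v')(Function('q')(-5, -2), -40), -1)) = Mul(Add(161, Mul(-1, Pow(2, Rational(1, 2)), Pow(161, Rational(1, 2)))), Pow(43, -1)) = Mul(Add(161, Mul(-1, Pow(322, Rational(1, 2)))), Rational(1, 43)) = Add(Rational(161, 43), Mul(Rational(-1, 43), Pow(322, Rational(1, 2))))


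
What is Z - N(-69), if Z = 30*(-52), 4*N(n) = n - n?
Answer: -1560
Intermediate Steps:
N(n) = 0 (N(n) = (n - n)/4 = (¼)*0 = 0)
Z = -1560
Z - N(-69) = -1560 - 1*0 = -1560 + 0 = -1560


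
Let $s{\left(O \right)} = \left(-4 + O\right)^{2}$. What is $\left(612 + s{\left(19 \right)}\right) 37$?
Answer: $30969$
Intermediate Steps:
$\left(612 + s{\left(19 \right)}\right) 37 = \left(612 + \left(-4 + 19\right)^{2}\right) 37 = \left(612 + 15^{2}\right) 37 = \left(612 + 225\right) 37 = 837 \cdot 37 = 30969$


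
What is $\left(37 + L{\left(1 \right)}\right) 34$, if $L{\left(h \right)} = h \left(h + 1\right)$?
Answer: $1326$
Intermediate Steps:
$L{\left(h \right)} = h \left(1 + h\right)$
$\left(37 + L{\left(1 \right)}\right) 34 = \left(37 + 1 \left(1 + 1\right)\right) 34 = \left(37 + 1 \cdot 2\right) 34 = \left(37 + 2\right) 34 = 39 \cdot 34 = 1326$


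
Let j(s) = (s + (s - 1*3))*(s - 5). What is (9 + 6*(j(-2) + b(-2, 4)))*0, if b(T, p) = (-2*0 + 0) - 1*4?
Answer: 0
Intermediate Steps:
b(T, p) = -4 (b(T, p) = (0 + 0) - 4 = 0 - 4 = -4)
j(s) = (-5 + s)*(-3 + 2*s) (j(s) = (s + (s - 3))*(-5 + s) = (s + (-3 + s))*(-5 + s) = (-3 + 2*s)*(-5 + s) = (-5 + s)*(-3 + 2*s))
(9 + 6*(j(-2) + b(-2, 4)))*0 = (9 + 6*((15 - 13*(-2) + 2*(-2)²) - 4))*0 = (9 + 6*((15 + 26 + 2*4) - 4))*0 = (9 + 6*((15 + 26 + 8) - 4))*0 = (9 + 6*(49 - 4))*0 = (9 + 6*45)*0 = (9 + 270)*0 = 279*0 = 0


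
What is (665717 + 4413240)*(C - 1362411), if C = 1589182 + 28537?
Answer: 1296698353756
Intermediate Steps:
C = 1617719
(665717 + 4413240)*(C - 1362411) = (665717 + 4413240)*(1617719 - 1362411) = 5078957*255308 = 1296698353756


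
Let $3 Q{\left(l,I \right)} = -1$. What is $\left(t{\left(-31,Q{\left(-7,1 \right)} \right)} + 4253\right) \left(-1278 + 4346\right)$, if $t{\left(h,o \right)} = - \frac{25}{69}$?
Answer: $\frac{900249376}{69} \approx 1.3047 \cdot 10^{7}$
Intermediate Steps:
$Q{\left(l,I \right)} = - \frac{1}{3}$ ($Q{\left(l,I \right)} = \frac{1}{3} \left(-1\right) = - \frac{1}{3}$)
$t{\left(h,o \right)} = - \frac{25}{69}$ ($t{\left(h,o \right)} = \left(-25\right) \frac{1}{69} = - \frac{25}{69}$)
$\left(t{\left(-31,Q{\left(-7,1 \right)} \right)} + 4253\right) \left(-1278 + 4346\right) = \left(- \frac{25}{69} + 4253\right) \left(-1278 + 4346\right) = \frac{293432}{69} \cdot 3068 = \frac{900249376}{69}$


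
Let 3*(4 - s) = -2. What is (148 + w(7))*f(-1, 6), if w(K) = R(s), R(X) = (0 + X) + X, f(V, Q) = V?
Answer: -472/3 ≈ -157.33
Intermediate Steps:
s = 14/3 (s = 4 - ⅓*(-2) = 4 + ⅔ = 14/3 ≈ 4.6667)
R(X) = 2*X (R(X) = X + X = 2*X)
w(K) = 28/3 (w(K) = 2*(14/3) = 28/3)
(148 + w(7))*f(-1, 6) = (148 + 28/3)*(-1) = (472/3)*(-1) = -472/3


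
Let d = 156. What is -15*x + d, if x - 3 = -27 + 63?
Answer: -429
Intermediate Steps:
x = 39 (x = 3 + (-27 + 63) = 3 + 36 = 39)
-15*x + d = -15*39 + 156 = -585 + 156 = -429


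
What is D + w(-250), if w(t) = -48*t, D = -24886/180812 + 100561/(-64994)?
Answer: 17625067682473/1468961891 ≈ 11998.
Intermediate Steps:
D = -2475009527/1468961891 (D = -24886*1/180812 + 100561*(-1/64994) = -12443/90406 - 100561/64994 = -2475009527/1468961891 ≈ -1.6849)
D + w(-250) = -2475009527/1468961891 - 48*(-250) = -2475009527/1468961891 + 12000 = 17625067682473/1468961891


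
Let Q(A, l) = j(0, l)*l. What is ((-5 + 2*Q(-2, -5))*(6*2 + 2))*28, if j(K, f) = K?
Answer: -1960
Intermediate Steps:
Q(A, l) = 0 (Q(A, l) = 0*l = 0)
((-5 + 2*Q(-2, -5))*(6*2 + 2))*28 = ((-5 + 2*0)*(6*2 + 2))*28 = ((-5 + 0)*(12 + 2))*28 = -5*14*28 = -70*28 = -1960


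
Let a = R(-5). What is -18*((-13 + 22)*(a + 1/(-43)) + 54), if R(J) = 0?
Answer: -41634/43 ≈ -968.23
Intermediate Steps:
a = 0
-18*((-13 + 22)*(a + 1/(-43)) + 54) = -18*((-13 + 22)*(0 + 1/(-43)) + 54) = -18*(9*(0 - 1/43) + 54) = -18*(9*(-1/43) + 54) = -18*(-9/43 + 54) = -18*2313/43 = -41634/43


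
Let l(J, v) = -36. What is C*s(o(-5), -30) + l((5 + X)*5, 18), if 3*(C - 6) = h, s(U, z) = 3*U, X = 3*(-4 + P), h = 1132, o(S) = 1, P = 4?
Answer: 1114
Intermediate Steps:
X = 0 (X = 3*(-4 + 4) = 3*0 = 0)
C = 1150/3 (C = 6 + (1/3)*1132 = 6 + 1132/3 = 1150/3 ≈ 383.33)
C*s(o(-5), -30) + l((5 + X)*5, 18) = 1150*(3*1)/3 - 36 = (1150/3)*3 - 36 = 1150 - 36 = 1114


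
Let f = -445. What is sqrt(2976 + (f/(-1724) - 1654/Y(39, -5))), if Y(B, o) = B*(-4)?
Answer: sqrt(3375660113085)/33618 ≈ 54.652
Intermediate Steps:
Y(B, o) = -4*B
sqrt(2976 + (f/(-1724) - 1654/Y(39, -5))) = sqrt(2976 + (-445/(-1724) - 1654/((-4*39)))) = sqrt(2976 + (-445*(-1/1724) - 1654/(-156))) = sqrt(2976 + (445/1724 - 1654*(-1/156))) = sqrt(2976 + (445/1724 + 827/78)) = sqrt(2976 + 730229/67236) = sqrt(200824565/67236) = sqrt(3375660113085)/33618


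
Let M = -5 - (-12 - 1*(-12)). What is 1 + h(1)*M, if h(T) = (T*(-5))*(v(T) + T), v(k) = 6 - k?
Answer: 151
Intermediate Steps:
h(T) = -30*T (h(T) = (T*(-5))*((6 - T) + T) = -5*T*6 = -30*T)
M = -5 (M = -5 - (-12 + 12) = -5 - 1*0 = -5 + 0 = -5)
1 + h(1)*M = 1 - 30*1*(-5) = 1 - 30*(-5) = 1 + 150 = 151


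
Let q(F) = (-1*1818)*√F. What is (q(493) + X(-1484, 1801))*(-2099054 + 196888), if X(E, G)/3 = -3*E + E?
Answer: -16936886064 + 3458137788*√493 ≈ 5.9846e+10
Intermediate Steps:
X(E, G) = -6*E (X(E, G) = 3*(-3*E + E) = 3*(-2*E) = -6*E)
q(F) = -1818*√F
(q(493) + X(-1484, 1801))*(-2099054 + 196888) = (-1818*√493 - 6*(-1484))*(-2099054 + 196888) = (-1818*√493 + 8904)*(-1902166) = (8904 - 1818*√493)*(-1902166) = -16936886064 + 3458137788*√493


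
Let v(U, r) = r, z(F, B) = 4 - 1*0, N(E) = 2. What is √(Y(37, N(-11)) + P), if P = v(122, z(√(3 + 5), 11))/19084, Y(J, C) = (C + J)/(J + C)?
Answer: 2*√5691803/4771 ≈ 1.0001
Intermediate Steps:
z(F, B) = 4 (z(F, B) = 4 + 0 = 4)
Y(J, C) = 1 (Y(J, C) = (C + J)/(C + J) = 1)
P = 1/4771 (P = 4/19084 = 4*(1/19084) = 1/4771 ≈ 0.00020960)
√(Y(37, N(-11)) + P) = √(1 + 1/4771) = √(4772/4771) = 2*√5691803/4771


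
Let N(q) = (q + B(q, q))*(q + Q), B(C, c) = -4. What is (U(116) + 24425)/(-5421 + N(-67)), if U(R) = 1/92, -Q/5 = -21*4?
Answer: -2247101/2804528 ≈ -0.80124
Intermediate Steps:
Q = 420 (Q = -(-105)*4 = -5*(-84) = 420)
N(q) = (-4 + q)*(420 + q) (N(q) = (q - 4)*(q + 420) = (-4 + q)*(420 + q))
U(R) = 1/92
(U(116) + 24425)/(-5421 + N(-67)) = (1/92 + 24425)/(-5421 + (-1680 + (-67)² + 416*(-67))) = 2247101/(92*(-5421 + (-1680 + 4489 - 27872))) = 2247101/(92*(-5421 - 25063)) = (2247101/92)/(-30484) = (2247101/92)*(-1/30484) = -2247101/2804528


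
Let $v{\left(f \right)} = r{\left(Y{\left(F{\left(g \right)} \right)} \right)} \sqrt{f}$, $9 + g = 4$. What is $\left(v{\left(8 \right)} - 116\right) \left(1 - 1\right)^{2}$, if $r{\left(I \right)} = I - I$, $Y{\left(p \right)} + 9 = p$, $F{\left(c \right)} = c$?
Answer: $0$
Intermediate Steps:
$g = -5$ ($g = -9 + 4 = -5$)
$Y{\left(p \right)} = -9 + p$
$r{\left(I \right)} = 0$
$v{\left(f \right)} = 0$ ($v{\left(f \right)} = 0 \sqrt{f} = 0$)
$\left(v{\left(8 \right)} - 116\right) \left(1 - 1\right)^{2} = \left(0 - 116\right) \left(1 - 1\right)^{2} = - 116 \cdot 0^{2} = \left(-116\right) 0 = 0$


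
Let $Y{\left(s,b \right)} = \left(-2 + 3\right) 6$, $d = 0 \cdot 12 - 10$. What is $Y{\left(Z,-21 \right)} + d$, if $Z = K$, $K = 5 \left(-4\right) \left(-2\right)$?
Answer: $-4$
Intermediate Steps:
$d = -10$ ($d = 0 - 10 = -10$)
$K = 40$ ($K = \left(-20\right) \left(-2\right) = 40$)
$Z = 40$
$Y{\left(s,b \right)} = 6$ ($Y{\left(s,b \right)} = 1 \cdot 6 = 6$)
$Y{\left(Z,-21 \right)} + d = 6 - 10 = -4$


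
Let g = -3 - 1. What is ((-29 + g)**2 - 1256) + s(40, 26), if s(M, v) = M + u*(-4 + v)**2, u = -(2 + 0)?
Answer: -1095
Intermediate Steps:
u = -2 (u = -1*2 = -2)
g = -4
s(M, v) = M - 2*(-4 + v)**2
((-29 + g)**2 - 1256) + s(40, 26) = ((-29 - 4)**2 - 1256) + (40 - 2*(-4 + 26)**2) = ((-33)**2 - 1256) + (40 - 2*22**2) = (1089 - 1256) + (40 - 2*484) = -167 + (40 - 968) = -167 - 928 = -1095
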